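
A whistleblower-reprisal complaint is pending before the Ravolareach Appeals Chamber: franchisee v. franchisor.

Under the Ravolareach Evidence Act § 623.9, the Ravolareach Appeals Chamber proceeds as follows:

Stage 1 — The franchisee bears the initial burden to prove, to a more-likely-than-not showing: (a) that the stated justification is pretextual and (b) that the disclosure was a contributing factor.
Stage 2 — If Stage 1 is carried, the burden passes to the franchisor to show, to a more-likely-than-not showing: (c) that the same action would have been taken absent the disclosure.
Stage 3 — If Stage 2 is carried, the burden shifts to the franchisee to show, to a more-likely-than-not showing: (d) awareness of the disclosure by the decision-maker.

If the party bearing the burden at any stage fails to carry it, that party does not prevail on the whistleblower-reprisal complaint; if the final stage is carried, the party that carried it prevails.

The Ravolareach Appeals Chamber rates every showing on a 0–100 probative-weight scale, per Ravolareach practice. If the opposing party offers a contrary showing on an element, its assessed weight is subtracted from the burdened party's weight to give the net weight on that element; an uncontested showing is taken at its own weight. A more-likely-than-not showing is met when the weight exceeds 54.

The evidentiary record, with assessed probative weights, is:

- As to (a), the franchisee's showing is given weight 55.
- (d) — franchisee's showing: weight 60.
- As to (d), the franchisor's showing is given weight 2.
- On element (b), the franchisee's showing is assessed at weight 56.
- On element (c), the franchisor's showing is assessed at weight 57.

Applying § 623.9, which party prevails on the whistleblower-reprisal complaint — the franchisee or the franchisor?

Stage 1 — burden on franchisee; standard: a more-likely-than-not showing (weight exceeds 54).
    (a): 55 > 54 [met]
    (b): 56 > 54 [met]
  Stage 1 carried; the burden shifts to the franchisor.
Stage 2 — burden on franchisor; standard: a more-likely-than-not showing (weight exceeds 54).
    (c): 57 > 54 [met]
  Stage 2 carried; the burden shifts to the franchisee.
Stage 3 — burden on franchisee; standard: a more-likely-than-not showing (weight exceeds 54).
    (d): 60 − 2 = 58 > 54 [met]
  Stage 3 carried; the final stage is satisfied.
All stages carried — the franchisee prevails.

franchisee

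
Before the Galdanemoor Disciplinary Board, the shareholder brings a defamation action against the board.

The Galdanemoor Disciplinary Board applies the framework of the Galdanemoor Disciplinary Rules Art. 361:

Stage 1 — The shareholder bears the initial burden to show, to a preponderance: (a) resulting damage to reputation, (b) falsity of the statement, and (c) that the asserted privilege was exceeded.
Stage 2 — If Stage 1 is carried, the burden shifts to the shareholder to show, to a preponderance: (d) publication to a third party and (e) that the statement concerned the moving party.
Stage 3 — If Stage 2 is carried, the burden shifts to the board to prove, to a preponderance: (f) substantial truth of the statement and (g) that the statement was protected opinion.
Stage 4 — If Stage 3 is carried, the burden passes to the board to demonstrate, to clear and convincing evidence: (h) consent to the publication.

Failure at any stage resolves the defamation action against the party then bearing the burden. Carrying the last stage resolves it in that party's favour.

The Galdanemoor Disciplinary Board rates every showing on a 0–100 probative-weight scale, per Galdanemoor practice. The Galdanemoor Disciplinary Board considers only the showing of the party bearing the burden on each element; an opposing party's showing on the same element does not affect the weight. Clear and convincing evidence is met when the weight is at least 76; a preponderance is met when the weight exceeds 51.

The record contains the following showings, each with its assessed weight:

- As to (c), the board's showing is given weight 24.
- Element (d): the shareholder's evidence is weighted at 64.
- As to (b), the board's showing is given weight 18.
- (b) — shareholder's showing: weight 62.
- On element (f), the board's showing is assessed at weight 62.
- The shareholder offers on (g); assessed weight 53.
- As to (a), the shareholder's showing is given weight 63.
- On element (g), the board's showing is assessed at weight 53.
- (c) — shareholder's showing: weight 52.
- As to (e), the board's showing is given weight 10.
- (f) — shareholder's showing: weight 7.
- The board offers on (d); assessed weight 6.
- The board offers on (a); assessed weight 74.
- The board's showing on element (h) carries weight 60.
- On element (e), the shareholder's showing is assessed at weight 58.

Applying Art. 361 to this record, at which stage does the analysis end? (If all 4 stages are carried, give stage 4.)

Stage 1 — burden on shareholder; standard: a preponderance (weight exceeds 51).
    (a): 63 (board's 74 disregarded) > 51 [met]
    (b): 62 (board's 18 disregarded) > 51 [met]
    (c): 52 (board's 24 disregarded) > 51 [met]
  Stage 1 is satisfied; the shareholder continues to bear the burden.
Stage 2 — burden on shareholder; standard: a preponderance (weight exceeds 51).
    (d): 64 (board's 6 disregarded) > 51 [met]
    (e): 58 (board's 10 disregarded) > 51 [met]
  Stage 2 is satisfied; the onus moves to the board.
Stage 3 — burden on board; standard: a preponderance (weight exceeds 51).
    (f): 62 (shareholder's 7 disregarded) > 51 [met]
    (g): 53 (shareholder's 53 disregarded) > 51 [met]
  Stage 3 is satisfied; the board continues to bear the burden.
Stage 4 — burden on board; standard: clear and convincing evidence (weight is at least 76).
    (h): 60 < 76 [not met]
  Stage 4 not carried; the board fails its burden.
So the shareholder prevails.

stage 4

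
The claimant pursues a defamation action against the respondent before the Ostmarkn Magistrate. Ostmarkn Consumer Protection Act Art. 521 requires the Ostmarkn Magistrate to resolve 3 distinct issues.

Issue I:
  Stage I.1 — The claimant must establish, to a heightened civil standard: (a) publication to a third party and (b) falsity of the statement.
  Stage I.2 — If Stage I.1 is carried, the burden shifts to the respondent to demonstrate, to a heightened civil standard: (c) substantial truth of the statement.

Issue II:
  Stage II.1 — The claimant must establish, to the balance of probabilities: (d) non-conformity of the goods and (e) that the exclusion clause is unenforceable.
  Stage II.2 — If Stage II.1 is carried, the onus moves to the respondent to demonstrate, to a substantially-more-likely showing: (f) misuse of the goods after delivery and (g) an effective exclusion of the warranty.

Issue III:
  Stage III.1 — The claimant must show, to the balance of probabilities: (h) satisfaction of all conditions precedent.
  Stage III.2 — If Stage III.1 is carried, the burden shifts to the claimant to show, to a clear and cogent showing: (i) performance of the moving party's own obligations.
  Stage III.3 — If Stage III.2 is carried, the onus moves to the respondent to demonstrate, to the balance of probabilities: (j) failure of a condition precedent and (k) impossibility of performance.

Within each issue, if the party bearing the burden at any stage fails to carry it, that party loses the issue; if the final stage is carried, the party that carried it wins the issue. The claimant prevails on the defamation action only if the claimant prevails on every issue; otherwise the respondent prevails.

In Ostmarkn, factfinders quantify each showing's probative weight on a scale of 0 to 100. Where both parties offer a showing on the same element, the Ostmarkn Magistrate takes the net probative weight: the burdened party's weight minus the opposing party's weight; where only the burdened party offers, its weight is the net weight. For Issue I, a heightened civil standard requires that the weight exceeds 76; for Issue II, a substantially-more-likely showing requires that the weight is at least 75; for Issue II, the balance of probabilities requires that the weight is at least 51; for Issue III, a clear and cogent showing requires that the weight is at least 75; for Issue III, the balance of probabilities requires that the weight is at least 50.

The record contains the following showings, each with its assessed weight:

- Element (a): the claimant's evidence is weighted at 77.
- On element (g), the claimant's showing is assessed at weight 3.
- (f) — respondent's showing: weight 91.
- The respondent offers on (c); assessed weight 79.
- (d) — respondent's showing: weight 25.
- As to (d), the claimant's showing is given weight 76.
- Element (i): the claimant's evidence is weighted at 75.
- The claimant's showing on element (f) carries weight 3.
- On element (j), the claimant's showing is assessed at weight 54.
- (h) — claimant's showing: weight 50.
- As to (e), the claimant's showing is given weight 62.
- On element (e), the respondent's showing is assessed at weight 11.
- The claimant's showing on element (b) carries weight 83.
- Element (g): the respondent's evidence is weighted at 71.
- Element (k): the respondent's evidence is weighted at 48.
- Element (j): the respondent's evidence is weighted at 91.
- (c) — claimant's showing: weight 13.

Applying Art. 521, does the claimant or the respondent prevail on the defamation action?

— Issue I —
At Stage I.1 the claimant must meet a heightened civil standard (weight exceeds 76): on (a) the weight is 77, which does exceed 76, so (a) meets the standard; on (b) the weight is 83, > 76, so (b) meets the standard.
  The claimant carries Stage I.1; the respondent now bears the burden.
At Stage I.2 the respondent must meet a heightened civil standard (weight exceeds 76): on (c) the weight is 79 less the opposing 13 gives net 66, which does not exceed 76, so (c) does not meet the standard.
  The respondent does not carry Stage I.2.
The claimant prevails on this issue.
— Issue II —
Stage II.1 — burden on claimant; standard: the balance of probabilities (weight is at least 51).
    (d): 76 − 25 = 51 ≥ 51 [met]
    (e): 62 − 11 = 51 ≥ 51 [met]
  The claimant carries Stage II.1; the respondent now bears the burden.
Stage II.2 — burden on respondent; standard: a substantially-more-likely showing (weight is at least 75).
    (f): 91 − 3 = 88 ≥ 75 [met]
    (g): 71 − 3 = 68 < 75 [not met]
  Not every element is met, so the respondent fails to carry Stage II.2.
The claimant prevails on this issue.
— Issue III —
Stage III.1 — burden on claimant; standard: the balance of probabilities (weight is at least 50).
    (h): 50 ≥ 50 [met]
  Stage III.1 is satisfied; the claimant continues to bear the burden.
Stage III.2 — burden on claimant; standard: a clear and cogent showing (weight is at least 75).
    (i): 75 ≥ 75 [met]
  All elements met. The burden passes to the respondent.
Stage III.3 — burden on respondent; standard: the balance of probabilities (weight is at least 50).
    (j): 91 − 54 = 37 < 50 [not met]
    (k): 48 < 50 [not met]
  Stage III.3 not carried; the respondent fails its burden.
So the claimant prevails on this issue.
Per-issue: Issue I → claimant; Issue II → claimant; Issue III → claimant. The claimant must prevail on every issue; overall, the claimant prevails.

claimant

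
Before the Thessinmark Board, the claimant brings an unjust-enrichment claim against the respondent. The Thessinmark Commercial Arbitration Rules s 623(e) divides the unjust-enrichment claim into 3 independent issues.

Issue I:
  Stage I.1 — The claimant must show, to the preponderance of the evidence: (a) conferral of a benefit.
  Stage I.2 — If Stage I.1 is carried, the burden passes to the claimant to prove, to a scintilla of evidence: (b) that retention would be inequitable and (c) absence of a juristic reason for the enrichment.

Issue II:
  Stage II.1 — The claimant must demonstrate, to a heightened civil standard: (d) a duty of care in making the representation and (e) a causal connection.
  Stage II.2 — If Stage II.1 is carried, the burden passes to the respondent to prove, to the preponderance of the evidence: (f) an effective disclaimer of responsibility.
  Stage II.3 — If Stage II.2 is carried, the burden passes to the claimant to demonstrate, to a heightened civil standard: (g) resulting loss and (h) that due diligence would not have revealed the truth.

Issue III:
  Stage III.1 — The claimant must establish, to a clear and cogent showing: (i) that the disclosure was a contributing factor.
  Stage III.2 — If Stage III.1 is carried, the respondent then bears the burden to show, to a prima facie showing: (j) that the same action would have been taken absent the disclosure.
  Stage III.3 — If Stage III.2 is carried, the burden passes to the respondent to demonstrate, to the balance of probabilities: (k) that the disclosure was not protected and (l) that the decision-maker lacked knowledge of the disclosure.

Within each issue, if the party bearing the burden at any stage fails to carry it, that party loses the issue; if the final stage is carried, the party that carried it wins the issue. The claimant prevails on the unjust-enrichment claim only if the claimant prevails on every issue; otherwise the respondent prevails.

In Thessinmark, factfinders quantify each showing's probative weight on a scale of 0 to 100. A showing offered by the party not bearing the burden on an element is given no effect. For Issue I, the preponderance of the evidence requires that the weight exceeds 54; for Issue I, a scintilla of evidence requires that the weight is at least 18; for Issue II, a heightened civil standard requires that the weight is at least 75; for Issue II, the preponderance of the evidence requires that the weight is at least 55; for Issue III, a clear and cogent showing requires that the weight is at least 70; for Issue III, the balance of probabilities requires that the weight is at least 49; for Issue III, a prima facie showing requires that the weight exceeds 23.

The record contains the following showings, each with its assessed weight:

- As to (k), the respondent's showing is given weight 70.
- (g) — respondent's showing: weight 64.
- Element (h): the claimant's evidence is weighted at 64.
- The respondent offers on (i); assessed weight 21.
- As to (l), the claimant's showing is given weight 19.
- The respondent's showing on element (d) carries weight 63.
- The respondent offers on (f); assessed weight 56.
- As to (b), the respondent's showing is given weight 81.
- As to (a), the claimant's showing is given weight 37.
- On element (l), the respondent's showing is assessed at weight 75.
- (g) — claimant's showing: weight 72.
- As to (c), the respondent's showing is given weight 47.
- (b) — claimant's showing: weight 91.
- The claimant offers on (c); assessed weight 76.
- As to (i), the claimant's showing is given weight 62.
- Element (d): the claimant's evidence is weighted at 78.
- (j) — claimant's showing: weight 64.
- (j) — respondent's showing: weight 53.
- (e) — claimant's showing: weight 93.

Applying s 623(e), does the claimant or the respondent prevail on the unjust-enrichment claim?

respondent

— Issue I —
Stage I.1 (claimant, the preponderance of the evidence, weight exceeds 54): (a) 37 ≤ 54 — fails.
  Not every element is met, so the claimant fails to carry Stage I.1.
The respondent prevails on this issue.
— Issue II —
At Stage II.1 the claimant must meet a heightened civil standard (weight is at least 75): on (d) the weight is 78 (the respondent's 63 is given no effect), ≥ 75, so (d) meets the standard; on (e) the weight is 93, which does reach 75, so (e) meets the standard.
  All elements met. The burden passes to the respondent.
At Stage II.2 the respondent must meet the preponderance of the evidence (weight is at least 55): on (f) the weight is 56, ≥ 55, so (f) meets the standard.
  The respondent carries Stage II.2; the claimant now bears the burden.
At Stage II.3 the claimant must meet a heightened civil standard (weight is at least 75): on (g) the weight is 72 (the respondent's 64 is given no effect), < 75, so (g) does not meet the standard; on (h) the weight is 64, < 75, so (h) does not meet the standard.
  Not every element is met, so the claimant fails to carry Stage II.3.
The respondent prevails on this issue.
— Issue III —
Stage III.1 — burden on claimant; standard: a clear and cogent showing (weight is at least 70).
    (i): 62 (respondent's 21 disregarded) < 70 [not met]
  Stage III.1 not carried; the claimant fails its burden.
The analysis ends at Stage III.1; the respondent prevails on this issue.
Per-issue: Issue I → respondent; Issue II → respondent; Issue III → respondent. The claimant must prevail on every issue; overall, the respondent prevails.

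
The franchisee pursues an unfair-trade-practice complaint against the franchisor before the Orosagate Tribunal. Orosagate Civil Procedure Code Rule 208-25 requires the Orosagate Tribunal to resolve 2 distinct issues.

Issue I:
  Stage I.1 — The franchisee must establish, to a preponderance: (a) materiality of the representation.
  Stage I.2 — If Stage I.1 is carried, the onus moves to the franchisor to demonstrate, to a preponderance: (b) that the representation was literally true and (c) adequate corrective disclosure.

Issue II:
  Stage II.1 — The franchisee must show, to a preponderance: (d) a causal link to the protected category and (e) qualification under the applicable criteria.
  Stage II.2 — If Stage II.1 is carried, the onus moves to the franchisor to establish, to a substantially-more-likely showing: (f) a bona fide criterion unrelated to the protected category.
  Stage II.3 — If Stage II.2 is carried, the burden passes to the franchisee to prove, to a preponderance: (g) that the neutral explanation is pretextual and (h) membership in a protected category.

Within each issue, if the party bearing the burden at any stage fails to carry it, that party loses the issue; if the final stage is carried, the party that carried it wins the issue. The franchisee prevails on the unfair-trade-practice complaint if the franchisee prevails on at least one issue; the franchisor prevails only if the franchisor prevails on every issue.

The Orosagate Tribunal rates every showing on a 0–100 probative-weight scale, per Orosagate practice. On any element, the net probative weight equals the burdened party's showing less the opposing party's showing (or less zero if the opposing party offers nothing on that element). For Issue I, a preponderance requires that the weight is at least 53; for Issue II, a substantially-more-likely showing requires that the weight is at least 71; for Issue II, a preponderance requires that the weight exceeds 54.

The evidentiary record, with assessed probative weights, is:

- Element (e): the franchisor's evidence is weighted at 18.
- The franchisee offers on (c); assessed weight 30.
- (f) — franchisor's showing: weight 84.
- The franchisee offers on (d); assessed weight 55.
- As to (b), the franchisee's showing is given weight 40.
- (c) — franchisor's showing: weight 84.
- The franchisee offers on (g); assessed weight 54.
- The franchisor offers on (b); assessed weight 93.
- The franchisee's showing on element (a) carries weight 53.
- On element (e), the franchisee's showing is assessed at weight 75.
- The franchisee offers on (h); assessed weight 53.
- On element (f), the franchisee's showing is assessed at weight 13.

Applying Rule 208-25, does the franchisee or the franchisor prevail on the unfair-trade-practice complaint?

franchisor

— Issue I —
Stage I.1 — burden on franchisee; standard: a preponderance (weight is at least 53).
    (a): 53 ≥ 53 [met]
  The franchisee carries Stage I.1; the franchisor now bears the burden.
Stage I.2 — burden on franchisor; standard: a preponderance (weight is at least 53).
    (b): 93 − 40 = 53 ≥ 53 [met]
    (c): 84 − 30 = 54 ≥ 53 [met]
  The franchisor carries the last stage.
Every stage carried; the franchisor prevails on this issue.
— Issue II —
Stage II.1 (franchisee, a preponderance, weight exceeds 54): (d) 55 > 54 — meets; (e) net 75−18=57 > 54 — meets.
  Stage II.1 is satisfied; the onus moves to the franchisor.
Stage II.2 (franchisor, a substantially-more-likely showing, weight is at least 71): (f) net 84−13=71 ≥ 71 — meets.
  All elements met. The burden passes to the franchisee.
Stage II.3 (franchisee, a preponderance, weight exceeds 54): (g) 54 ≤ 54 — fails; (h) 53 ≤ 54 — fails.
  The franchisee does not carry Stage II.3.
So the franchisor prevails on this issue.
Per-issue: Issue I → franchisor; Issue II → franchisor. The franchisee must prevail on at least one issue; overall, the franchisor prevails.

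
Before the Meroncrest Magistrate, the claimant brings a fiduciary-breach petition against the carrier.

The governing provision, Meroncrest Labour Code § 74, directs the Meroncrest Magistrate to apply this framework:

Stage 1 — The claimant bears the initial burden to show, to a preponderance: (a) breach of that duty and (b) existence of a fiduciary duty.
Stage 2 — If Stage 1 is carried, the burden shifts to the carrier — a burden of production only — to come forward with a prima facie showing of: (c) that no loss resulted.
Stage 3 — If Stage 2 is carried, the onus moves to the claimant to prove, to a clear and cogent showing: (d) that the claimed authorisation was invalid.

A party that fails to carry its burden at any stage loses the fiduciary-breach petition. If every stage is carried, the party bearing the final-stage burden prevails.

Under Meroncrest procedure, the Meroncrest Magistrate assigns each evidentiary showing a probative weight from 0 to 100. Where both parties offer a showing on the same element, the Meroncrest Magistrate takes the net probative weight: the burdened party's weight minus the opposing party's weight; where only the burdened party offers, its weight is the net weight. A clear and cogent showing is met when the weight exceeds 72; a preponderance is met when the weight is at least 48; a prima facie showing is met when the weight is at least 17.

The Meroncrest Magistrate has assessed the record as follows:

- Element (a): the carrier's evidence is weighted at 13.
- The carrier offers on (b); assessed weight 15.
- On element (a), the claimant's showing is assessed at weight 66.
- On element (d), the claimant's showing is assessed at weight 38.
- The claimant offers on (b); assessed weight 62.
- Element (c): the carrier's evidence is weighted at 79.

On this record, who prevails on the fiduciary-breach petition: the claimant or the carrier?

carrier

Stage 1 — burden on claimant; standard: a preponderance (weight is at least 48).
    (a): 66 − 13 = 53 ≥ 48 [met]
    (b): 62 − 15 = 47 < 48 [not met]
  Not every element is met, so the claimant fails to carry Stage 1.
So the carrier prevails.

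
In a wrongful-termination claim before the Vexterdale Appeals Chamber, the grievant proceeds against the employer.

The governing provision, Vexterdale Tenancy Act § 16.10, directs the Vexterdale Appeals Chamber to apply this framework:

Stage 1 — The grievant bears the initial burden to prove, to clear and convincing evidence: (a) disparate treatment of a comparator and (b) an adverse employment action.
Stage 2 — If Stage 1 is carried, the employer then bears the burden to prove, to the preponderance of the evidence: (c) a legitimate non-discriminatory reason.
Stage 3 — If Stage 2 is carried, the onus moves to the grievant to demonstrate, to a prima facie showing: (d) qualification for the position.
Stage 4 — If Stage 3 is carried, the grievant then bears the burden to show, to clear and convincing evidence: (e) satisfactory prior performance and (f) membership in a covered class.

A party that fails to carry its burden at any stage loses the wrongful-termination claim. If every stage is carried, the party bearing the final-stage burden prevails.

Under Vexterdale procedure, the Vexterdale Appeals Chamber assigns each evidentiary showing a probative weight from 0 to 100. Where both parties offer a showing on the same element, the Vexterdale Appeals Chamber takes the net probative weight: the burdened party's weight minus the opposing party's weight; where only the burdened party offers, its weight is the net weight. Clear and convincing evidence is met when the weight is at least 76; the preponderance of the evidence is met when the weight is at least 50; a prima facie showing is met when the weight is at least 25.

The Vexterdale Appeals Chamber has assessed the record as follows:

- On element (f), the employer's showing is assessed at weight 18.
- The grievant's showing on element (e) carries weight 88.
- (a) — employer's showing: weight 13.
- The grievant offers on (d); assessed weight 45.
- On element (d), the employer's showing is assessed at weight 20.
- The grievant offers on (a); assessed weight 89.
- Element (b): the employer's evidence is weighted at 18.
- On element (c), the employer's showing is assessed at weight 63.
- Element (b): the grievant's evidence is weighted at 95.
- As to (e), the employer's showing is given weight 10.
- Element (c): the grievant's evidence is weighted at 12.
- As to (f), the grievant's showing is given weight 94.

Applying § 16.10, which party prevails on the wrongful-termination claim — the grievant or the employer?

At Stage 1 the grievant must meet clear and convincing evidence (weight is at least 76): on (a) the weight is 89 less the opposing 13 gives net 76, ≥ 76, so (a) meets the standard; on (b) the weight is 95 less the opposing 18 gives net 77, which does reach 76, so (b) meets the standard.
  Stage 1 is satisfied; the onus moves to the employer.
At Stage 2 the employer must meet the preponderance of the evidence (weight is at least 50): on (c) the weight is 63 less the opposing 12 gives net 51, ≥ 50, so (c) meets the standard.
  Stage 2 carried; the burden shifts to the grievant.
At Stage 3 the grievant must meet a prima facie showing (weight is at least 25): on (d) the weight is 45 less the opposing 20 gives net 25, which does reach 25, so (d) meets the standard.
  All elements met. The grievant retains the burden for Stage 4.
At Stage 4 the grievant must meet clear and convincing evidence (weight is at least 76): on (e) the weight is 88 less the opposing 10 gives net 78, ≥ 76, so (e) meets the standard; on (f) the weight is 94 less the opposing 18 gives net 76, ≥ 76, so (f) meets the standard.
  All elements met at the final stage.
All stages carried — the grievant prevails.

grievant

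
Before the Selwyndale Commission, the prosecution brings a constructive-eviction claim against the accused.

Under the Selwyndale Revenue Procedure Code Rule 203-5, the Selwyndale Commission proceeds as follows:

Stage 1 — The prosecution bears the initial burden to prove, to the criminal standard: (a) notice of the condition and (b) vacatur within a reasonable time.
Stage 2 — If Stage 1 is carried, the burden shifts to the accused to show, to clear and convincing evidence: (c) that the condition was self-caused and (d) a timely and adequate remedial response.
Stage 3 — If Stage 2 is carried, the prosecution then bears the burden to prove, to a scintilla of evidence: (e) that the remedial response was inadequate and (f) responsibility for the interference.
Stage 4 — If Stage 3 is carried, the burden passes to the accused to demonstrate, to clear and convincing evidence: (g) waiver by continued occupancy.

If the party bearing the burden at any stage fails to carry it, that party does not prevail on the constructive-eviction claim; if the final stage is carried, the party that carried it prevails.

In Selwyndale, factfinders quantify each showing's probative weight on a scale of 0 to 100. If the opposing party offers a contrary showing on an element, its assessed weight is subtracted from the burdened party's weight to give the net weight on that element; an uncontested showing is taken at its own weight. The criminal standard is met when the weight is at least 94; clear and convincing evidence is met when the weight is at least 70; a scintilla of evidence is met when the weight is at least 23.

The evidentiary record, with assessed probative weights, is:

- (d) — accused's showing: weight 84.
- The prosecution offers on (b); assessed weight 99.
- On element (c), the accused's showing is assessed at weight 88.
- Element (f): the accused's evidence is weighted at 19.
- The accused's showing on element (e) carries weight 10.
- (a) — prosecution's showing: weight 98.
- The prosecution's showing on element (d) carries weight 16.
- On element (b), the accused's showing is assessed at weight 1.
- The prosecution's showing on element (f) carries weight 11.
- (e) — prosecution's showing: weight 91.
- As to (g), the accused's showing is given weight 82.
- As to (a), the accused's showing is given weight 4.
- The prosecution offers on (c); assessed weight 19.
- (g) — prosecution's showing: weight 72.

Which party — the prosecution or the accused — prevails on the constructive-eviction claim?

prosecution

Stage 1 (prosecution, the criminal standard, weight is at least 94): (a) net 98−4=94 ≥ 94 — meets; (b) net 99−1=98 ≥ 94 — meets.
  The prosecution carries Stage 1; the accused now bears the burden.
Stage 2 (accused, clear and convincing evidence, weight is at least 70): (c) net 88−19=69 < 70 — fails; (d) net 84−16=68 < 70 — fails.
  The accused does not carry Stage 2.
So the prosecution prevails.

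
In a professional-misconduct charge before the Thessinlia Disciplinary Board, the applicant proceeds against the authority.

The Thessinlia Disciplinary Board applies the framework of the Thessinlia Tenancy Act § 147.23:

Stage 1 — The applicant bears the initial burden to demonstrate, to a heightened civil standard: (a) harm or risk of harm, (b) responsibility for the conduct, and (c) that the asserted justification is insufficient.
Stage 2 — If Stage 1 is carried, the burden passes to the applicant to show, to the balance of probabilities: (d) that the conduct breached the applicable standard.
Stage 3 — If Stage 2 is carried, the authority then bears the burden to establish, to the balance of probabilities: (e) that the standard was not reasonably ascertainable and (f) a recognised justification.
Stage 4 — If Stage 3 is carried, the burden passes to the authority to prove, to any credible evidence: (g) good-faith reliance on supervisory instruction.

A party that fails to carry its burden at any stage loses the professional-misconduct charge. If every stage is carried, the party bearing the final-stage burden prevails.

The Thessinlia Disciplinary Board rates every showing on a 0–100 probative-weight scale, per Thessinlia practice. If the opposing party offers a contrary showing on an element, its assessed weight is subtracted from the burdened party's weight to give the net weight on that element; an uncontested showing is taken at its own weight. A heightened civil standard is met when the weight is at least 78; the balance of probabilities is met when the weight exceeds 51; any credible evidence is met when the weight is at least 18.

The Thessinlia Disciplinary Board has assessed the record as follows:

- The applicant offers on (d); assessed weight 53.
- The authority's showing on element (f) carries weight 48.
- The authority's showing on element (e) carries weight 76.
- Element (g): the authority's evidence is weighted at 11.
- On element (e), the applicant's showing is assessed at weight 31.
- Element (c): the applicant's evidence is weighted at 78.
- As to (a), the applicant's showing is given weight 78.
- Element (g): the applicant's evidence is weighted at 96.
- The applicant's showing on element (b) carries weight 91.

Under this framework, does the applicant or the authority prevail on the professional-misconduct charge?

applicant

Stage 1 — burden on applicant; standard: a heightened civil standard (weight is at least 78).
    (a): 78 ≥ 78 [met]
    (b): 91 ≥ 78 [met]
    (c): 78 ≥ 78 [met]
  Stage 1 is satisfied; the applicant continues to bear the burden.
Stage 2 — burden on applicant; standard: the balance of probabilities (weight exceeds 51).
    (d): 53 > 51 [met]
  Stage 2 is satisfied; the onus moves to the authority.
Stage 3 — burden on authority; standard: the balance of probabilities (weight exceeds 51).
    (e): 76 − 31 = 45 ≤ 51 [not met]
    (f): 48 ≤ 51 [not met]
  The authority does not carry Stage 3.
So the applicant prevails.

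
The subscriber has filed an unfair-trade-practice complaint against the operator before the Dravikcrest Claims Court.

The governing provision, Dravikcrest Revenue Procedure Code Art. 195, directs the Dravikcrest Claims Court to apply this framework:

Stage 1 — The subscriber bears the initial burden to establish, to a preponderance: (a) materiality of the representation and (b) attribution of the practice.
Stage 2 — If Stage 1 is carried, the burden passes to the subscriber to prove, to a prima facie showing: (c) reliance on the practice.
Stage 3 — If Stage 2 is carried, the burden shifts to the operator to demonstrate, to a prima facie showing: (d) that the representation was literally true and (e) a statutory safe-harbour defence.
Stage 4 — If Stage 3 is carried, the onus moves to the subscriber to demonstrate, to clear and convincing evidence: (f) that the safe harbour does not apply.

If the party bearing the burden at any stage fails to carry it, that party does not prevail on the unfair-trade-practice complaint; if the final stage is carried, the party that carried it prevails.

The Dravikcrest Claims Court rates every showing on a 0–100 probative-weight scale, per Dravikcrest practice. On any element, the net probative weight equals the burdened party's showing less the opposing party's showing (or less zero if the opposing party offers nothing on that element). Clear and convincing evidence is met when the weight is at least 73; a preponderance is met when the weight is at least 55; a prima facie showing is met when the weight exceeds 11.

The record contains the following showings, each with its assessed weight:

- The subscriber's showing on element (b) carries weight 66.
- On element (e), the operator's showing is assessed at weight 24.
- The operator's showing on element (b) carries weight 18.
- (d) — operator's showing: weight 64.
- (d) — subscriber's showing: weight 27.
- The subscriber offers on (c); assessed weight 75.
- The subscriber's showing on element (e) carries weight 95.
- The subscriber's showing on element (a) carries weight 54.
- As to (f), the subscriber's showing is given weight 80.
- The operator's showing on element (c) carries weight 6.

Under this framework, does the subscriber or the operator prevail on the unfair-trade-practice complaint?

Stage 1 — burden on subscriber; standard: a preponderance (weight is at least 55).
    (a): 54 < 55 [not met]
    (b): 66 − 18 = 48 < 55 [not met]
  Stage 1 not carried; the subscriber fails its burden.
So the operator prevails.

operator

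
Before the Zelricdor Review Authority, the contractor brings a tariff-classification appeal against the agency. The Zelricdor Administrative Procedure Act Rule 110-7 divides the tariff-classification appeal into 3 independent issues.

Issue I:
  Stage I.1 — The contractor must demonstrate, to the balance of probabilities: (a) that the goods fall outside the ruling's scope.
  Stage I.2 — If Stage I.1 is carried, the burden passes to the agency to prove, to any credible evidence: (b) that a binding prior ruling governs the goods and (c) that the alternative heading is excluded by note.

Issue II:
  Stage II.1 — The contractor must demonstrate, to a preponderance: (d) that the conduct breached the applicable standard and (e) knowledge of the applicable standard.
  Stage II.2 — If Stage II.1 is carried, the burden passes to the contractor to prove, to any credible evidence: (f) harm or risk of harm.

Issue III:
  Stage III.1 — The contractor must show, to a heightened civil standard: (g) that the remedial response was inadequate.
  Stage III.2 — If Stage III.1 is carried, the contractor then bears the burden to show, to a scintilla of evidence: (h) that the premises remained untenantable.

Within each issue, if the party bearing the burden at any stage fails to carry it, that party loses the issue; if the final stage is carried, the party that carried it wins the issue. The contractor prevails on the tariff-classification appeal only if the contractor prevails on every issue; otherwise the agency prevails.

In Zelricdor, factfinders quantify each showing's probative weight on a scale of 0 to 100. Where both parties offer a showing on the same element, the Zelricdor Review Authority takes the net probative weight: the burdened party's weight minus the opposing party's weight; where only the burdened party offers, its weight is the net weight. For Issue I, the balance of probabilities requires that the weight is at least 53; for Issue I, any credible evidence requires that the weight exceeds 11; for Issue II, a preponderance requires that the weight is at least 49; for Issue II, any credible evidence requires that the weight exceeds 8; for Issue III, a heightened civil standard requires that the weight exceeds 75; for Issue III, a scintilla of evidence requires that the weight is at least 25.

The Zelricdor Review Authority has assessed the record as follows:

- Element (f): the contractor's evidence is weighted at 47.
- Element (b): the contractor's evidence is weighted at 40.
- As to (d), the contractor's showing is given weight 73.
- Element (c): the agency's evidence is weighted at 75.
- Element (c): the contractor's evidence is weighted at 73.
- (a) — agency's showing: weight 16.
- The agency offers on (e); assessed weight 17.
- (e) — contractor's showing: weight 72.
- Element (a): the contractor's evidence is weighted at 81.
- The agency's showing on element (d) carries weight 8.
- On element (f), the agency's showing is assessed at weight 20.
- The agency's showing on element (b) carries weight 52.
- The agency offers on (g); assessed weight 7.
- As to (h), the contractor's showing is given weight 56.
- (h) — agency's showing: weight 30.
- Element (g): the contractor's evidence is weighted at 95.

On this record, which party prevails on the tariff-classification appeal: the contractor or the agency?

contractor

— Issue I —
Stage I.1 (contractor, the balance of probabilities, weight is at least 53): (a) net 81−16=65 ≥ 53 — meets.
  The contractor carries Stage I.1; the agency now bears the burden.
Stage I.2 (agency, any credible evidence, weight exceeds 11): (b) net 52−40=12 > 11 — meets; (c) net 75−73=2 ≤ 11 — fails.
  Not every element is met, so the agency fails to carry Stage I.2.
The contractor prevails on this issue.
— Issue II —
Stage II.1 (contractor, a preponderance, weight is at least 49): (d) net 73−8=65 ≥ 49 — meets; (e) net 72−17=55 ≥ 49 — meets.
  Stage II.1 carried; the burden remains with the contractor.
Stage II.2 (contractor, any credible evidence, weight exceeds 8): (f) net 47−20=27 > 8 — meets.
  The contractor carries the last stage.
All stages carried — the contractor prevails on this issue.
— Issue III —
At Stage III.1 the contractor must meet a heightened civil standard (weight exceeds 75): on (g) the weight is 95 less the opposing 7 gives net 88, > 75, so (g) meets the standard.
  All elements met. The contractor retains the burden for Stage III.2.
At Stage III.2 the contractor must meet a scintilla of evidence (weight is at least 25): on (h) the weight is 56 less the opposing 30 gives net 26, ≥ 25, so (h) meets the standard.
  All elements met at the final stage.
With every stage satisfied, the contractor prevails on this issue.
Per-issue: Issue I → contractor; Issue II → contractor; Issue III → contractor. The contractor must prevail on every issue; overall, the contractor prevails.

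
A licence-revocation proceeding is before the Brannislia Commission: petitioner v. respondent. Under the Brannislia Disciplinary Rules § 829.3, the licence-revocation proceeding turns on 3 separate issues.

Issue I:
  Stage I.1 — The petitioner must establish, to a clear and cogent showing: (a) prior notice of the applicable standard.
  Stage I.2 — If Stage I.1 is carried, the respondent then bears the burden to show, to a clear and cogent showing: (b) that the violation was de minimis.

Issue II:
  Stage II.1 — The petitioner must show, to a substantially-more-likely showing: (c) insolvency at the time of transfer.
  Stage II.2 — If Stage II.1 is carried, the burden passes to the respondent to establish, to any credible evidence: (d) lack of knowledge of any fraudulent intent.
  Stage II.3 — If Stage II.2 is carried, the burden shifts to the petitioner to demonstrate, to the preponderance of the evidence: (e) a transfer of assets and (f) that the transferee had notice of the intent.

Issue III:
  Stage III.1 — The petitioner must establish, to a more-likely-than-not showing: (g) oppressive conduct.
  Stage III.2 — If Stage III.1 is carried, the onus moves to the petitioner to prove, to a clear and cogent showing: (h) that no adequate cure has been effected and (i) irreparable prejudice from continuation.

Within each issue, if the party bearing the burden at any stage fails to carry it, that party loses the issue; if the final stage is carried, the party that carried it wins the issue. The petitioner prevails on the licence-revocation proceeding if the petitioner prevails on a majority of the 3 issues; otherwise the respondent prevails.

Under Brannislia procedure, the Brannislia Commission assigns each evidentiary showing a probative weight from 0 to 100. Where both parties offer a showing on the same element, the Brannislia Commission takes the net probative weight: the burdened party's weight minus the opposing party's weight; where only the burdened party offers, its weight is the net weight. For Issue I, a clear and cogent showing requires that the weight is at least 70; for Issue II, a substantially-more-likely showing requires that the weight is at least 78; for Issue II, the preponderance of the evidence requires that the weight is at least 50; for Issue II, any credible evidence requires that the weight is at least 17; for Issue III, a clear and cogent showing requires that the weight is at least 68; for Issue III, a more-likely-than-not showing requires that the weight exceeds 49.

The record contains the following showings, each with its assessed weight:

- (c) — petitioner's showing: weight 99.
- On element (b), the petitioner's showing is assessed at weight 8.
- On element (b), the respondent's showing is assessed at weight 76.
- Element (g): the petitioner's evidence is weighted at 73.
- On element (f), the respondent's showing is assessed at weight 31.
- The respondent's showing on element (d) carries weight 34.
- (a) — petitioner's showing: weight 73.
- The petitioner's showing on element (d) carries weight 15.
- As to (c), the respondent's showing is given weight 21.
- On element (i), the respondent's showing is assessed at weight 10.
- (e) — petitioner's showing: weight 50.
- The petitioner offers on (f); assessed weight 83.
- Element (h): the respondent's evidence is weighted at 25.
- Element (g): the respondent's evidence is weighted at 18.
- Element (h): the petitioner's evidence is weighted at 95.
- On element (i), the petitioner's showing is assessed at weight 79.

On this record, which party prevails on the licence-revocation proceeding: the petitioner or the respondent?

— Issue I —
Stage I.1 — burden on petitioner; standard: a clear and cogent showing (weight is at least 70).
    (a): 73 ≥ 70 [met]
  Stage I.1 is satisfied; the onus moves to the respondent.
Stage I.2 — burden on respondent; standard: a clear and cogent showing (weight is at least 70).
    (b): 76 − 8 = 68 < 70 [not met]
  Stage I.2 not carried; the respondent fails its burden.
The petitioner prevails on this issue.
— Issue II —
Stage II.1 (petitioner, a substantially-more-likely showing, weight is at least 78): (c) net 99−21=78 ≥ 78 — meets.
  Stage II.1 is satisfied; the onus moves to the respondent.
Stage II.2 (respondent, any credible evidence, weight is at least 17): (d) net 34−15=19 ≥ 17 — meets.
  All elements met. The burden passes to the petitioner.
Stage II.3 (petitioner, the preponderance of the evidence, weight is at least 50): (e) 50 ≥ 50 — meets; (f) net 83−31=52 ≥ 50 — meets.
  All elements met at the final stage.
Every stage carried; the petitioner prevails on this issue.
— Issue III —
Stage III.1 — burden on petitioner; standard: a more-likely-than-not showing (weight exceeds 49).
    (g): 73 − 18 = 55 > 49 [met]
  Stage III.1 carried; the burden remains with the petitioner.
Stage III.2 — burden on petitioner; standard: a clear and cogent showing (weight is at least 68).
    (h): 95 − 25 = 70 ≥ 68 [met]
    (i): 79 − 10 = 69 ≥ 68 [met]
  Stage III.2 carried; the final stage is satisfied.
With every stage satisfied, the petitioner prevails on this issue.
Per-issue: Issue I → petitioner; Issue II → petitioner; Issue III → petitioner. The petitioner must prevail on a majority of issues; overall, the petitioner prevails.

petitioner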